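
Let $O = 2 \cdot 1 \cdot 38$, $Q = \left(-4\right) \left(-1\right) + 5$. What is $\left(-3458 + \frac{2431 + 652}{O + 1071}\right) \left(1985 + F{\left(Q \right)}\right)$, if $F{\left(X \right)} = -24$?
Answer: $- \frac{210051879}{31} \approx -6.7759 \cdot 10^{6}$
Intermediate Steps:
$Q = 9$ ($Q = 4 + 5 = 9$)
$O = 76$ ($O = 2 \cdot 38 = 76$)
$\left(-3458 + \frac{2431 + 652}{O + 1071}\right) \left(1985 + F{\left(Q \right)}\right) = \left(-3458 + \frac{2431 + 652}{76 + 1071}\right) \left(1985 - 24\right) = \left(-3458 + \frac{3083}{1147}\right) 1961 = \left(- \frac{3963243}{1147}\right) 1961 = - \frac{210051879}{31}$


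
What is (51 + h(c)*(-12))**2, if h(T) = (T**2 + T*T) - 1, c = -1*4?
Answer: 103041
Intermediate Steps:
c = -4
h(T) = -1 + 2*T**2 (h(T) = (T**2 + T**2) - 1 = 2*T**2 - 1 = -1 + 2*T**2)
(51 + h(c)*(-12))**2 = (51 + (-1 + 2*(-4)**2)*(-12))**2 = (51 + (-1 + 2*16)*(-12))**2 = (51 + (-1 + 32)*(-12))**2 = (51 + 31*(-12))**2 = (51 - 372)**2 = (-321)**2 = 103041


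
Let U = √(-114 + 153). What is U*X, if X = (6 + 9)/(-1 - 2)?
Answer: -5*√39 ≈ -31.225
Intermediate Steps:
U = √39 ≈ 6.2450
X = -5 (X = 15/(-3) = 15*(-⅓) = -5)
U*X = √39*(-5) = -5*√39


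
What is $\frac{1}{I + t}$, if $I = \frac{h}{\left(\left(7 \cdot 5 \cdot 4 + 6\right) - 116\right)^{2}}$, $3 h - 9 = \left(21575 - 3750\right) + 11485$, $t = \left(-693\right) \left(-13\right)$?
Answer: $\frac{900}{8117873} \approx 0.00011087$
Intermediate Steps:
$t = 9009$
$h = 9773$ ($h = 3 + \frac{\left(21575 - 3750\right) + 11485}{3} = 3 + \frac{17825 + 11485}{3} = 3 + \frac{1}{3} \cdot 29310 = 3 + 9770 = 9773$)
$I = \frac{9773}{900}$ ($I = \frac{9773}{\left(\left(7 \cdot 5 \cdot 4 + 6\right) - 116\right)^{2}} = \frac{9773}{\left(\left(7 \cdot 20 + 6\right) - 116\right)^{2}} = \frac{9773}{\left(\left(140 + 6\right) - 116\right)^{2}} = \frac{9773}{\left(146 - 116\right)^{2}} = \frac{9773}{30^{2}} = \frac{9773}{900} \approx 10.859$)
$\frac{1}{I + t} = \frac{1}{\frac{9773}{900} + 9009} = \frac{1}{\frac{8117873}{900}} = \frac{900}{8117873}$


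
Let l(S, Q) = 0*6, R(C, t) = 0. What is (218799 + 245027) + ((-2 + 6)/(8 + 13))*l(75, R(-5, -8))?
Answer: 463826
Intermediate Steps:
l(S, Q) = 0
(218799 + 245027) + ((-2 + 6)/(8 + 13))*l(75, R(-5, -8)) = (218799 + 245027) + ((-2 + 6)/(8 + 13))*0 = 463826 + (4/21)*0 = 463826 + 0 = 463826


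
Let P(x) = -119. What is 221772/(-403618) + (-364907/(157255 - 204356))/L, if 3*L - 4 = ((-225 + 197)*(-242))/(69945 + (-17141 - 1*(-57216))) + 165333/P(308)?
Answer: -1162117319889522389/2052348447774592671 ≈ -0.56624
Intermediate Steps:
L = -215913819/467585 (L = 4/3 + (((-225 + 197)*(-242))/(69945 + (-17141 - 1*(-57216))) + 165333/(-119))/3 = 4/3 + ((-28*(-242))/(69945 + (-17141 + 57216)) + 165333*(-1/119))/3 = 4/3 + (6776/(69945 + 40075) - 23619/17)/3 = 4/3 + (6776/110020 - 23619/17)/3 = 4/3 + (6776*(1/110020) - 23619/17)/3 = 4/3 + (1694/27505 - 23619/17)/3 = 4/3 + (⅓)*(-649611797/467585) = 4/3 - 649611797/1402755 = -215913819/467585 ≈ -461.76)
221772/(-403618) + (-364907/(157255 - 204356))/L = 221772/(-403618) + (-364907/(157255 - 204356))/(-215913819/467585) = 221772*(-1/403618) - 364907/(-47101)*(-467585/215913819) = -110886/201809 - 364907*(-1/47101)*(-467585/215913819) = -110886/201809 + (364907/47101)*(-467585/215913819) = -110886/201809 - 170625039595/10169756788719 = -1162117319889522389/2052348447774592671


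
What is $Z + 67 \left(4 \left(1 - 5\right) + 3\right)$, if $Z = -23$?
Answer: $-894$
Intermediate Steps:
$Z + 67 \left(4 \left(1 - 5\right) + 3\right) = -23 + 67 \left(4 \left(1 - 5\right) + 3\right) = -23 + 67 \left(4 \left(-4\right) + 3\right) = -23 + 67 \left(-16 + 3\right) = -23 + 67 \left(-13\right) = -23 - 871 = -894$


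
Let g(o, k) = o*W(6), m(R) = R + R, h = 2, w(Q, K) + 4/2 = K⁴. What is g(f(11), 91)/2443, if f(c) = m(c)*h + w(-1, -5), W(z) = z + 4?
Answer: 6670/2443 ≈ 2.7303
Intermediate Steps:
w(Q, K) = -2 + K⁴
W(z) = 4 + z
m(R) = 2*R
f(c) = 623 + 4*c (f(c) = (2*c)*2 + (-2 + (-5)⁴) = 4*c + (-2 + 625) = 4*c + 623 = 623 + 4*c)
g(o, k) = 10*o (g(o, k) = o*(4 + 6) = o*10 = 10*o)
g(f(11), 91)/2443 = (10*(623 + 4*11))/2443 = (10*(623 + 44))*(1/2443) = (10*667)*(1/2443) = 6670*(1/2443) = 6670/2443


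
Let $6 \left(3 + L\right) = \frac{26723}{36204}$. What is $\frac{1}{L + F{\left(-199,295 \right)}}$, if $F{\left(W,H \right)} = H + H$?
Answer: $\frac{217224}{127537211} \approx 0.0017032$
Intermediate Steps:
$F{\left(W,H \right)} = 2 H$
$L = - \frac{624949}{217224}$ ($L = -3 + \frac{26723 \cdot \frac{1}{36204}}{6} = -3 + \frac{1}{6} \cdot \frac{26723}{36204} = -3 + \frac{26723}{217224} = - \frac{624949}{217224} \approx -2.877$)
$\frac{1}{L + F{\left(-199,295 \right)}} = \frac{1}{- \frac{624949}{217224} + 2 \cdot 295} = \frac{1}{- \frac{624949}{217224} + 590} = \frac{1}{\frac{127537211}{217224}} = \frac{217224}{127537211}$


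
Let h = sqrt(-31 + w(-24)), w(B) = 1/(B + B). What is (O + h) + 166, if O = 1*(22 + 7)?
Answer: 195 + I*sqrt(4467)/12 ≈ 195.0 + 5.5696*I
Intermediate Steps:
w(B) = 1/(2*B)
h = I*sqrt(4467)/12 (h = sqrt(-31 + (1/2)/(-24)) = sqrt(-31 + (1/2)*(-1/24)) = sqrt(-31 - 1/48) = sqrt(-1489/48) = I*sqrt(4467)/12 ≈ 5.5696*I)
O = 29 (O = 1*29 = 29)
(O + h) + 166 = (29 + I*sqrt(4467)/12) + 166 = 195 + I*sqrt(4467)/12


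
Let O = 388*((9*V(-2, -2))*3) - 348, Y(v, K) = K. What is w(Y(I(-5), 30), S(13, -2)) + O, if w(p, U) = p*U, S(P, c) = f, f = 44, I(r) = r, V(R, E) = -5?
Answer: -51408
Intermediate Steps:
S(P, c) = 44
w(p, U) = U*p
O = -52728 (O = 388*((9*(-5))*3) - 348 = 388*(-45*3) - 348 = 388*(-135) - 348 = -52380 - 348 = -52728)
w(Y(I(-5), 30), S(13, -2)) + O = 44*30 - 52728 = 1320 - 52728 = -51408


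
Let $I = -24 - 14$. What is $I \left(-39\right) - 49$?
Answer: $1433$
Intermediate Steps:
$I = -38$ ($I = -24 - 14 = -38$)
$I \left(-39\right) - 49 = \left(-38\right) \left(-39\right) - 49 = 1482 - 49 = 1433$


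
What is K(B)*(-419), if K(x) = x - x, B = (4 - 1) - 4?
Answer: 0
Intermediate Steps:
B = -1 (B = 3 - 4 = -1)
K(x) = 0
K(B)*(-419) = 0*(-419) = 0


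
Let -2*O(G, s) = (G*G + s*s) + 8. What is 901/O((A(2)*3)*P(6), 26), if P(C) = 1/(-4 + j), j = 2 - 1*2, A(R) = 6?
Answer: -7208/2817 ≈ -2.5588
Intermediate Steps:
j = 0 (j = 2 - 2 = 0)
P(C) = -¼ (P(C) = 1/(-4 + 0) = 1/(-4) = -¼)
O(G, s) = -4 - G²/2 - s²/2 (O(G, s) = -((G*G + s*s) + 8)/2 = -((G² + s²) + 8)/2 = -(8 + G² + s²)/2 = -4 - G²/2 - s²/2)
901/O((A(2)*3)*P(6), 26) = 901/(-4 - ((6*3)*(-¼))²/2 - ½*26²) = 901/(-4 - (18*(-¼))²/2 - ½*676) = 901/(-4 - (-9/2)²/2 - 338) = 901/(-4 - ½*81/4 - 338) = 901/(-4 - 81/8 - 338) = 901/(-2817/8) = 901*(-8/2817) = -7208/2817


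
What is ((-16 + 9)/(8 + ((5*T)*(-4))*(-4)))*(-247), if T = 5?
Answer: 1729/408 ≈ 4.2377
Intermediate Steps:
((-16 + 9)/(8 + ((5*T)*(-4))*(-4)))*(-247) = ((-16 + 9)/(8 + ((5*5)*(-4))*(-4)))*(-247) = -7/(8 + (25*(-4))*(-4))*(-247) = -7/(8 - 100*(-4))*(-247) = -7/(8 + 400)*(-247) = -7/408*(-247) = 1729/408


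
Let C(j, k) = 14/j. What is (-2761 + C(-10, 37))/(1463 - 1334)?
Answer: -4604/215 ≈ -21.414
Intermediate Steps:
(-2761 + C(-10, 37))/(1463 - 1334) = (-2761 + 14/(-10))/(1463 - 1334) = (-2761 + 14*(-1/10))/129 = (-2761 - 7/5)*(1/129) = -13812/5*1/129 = -4604/215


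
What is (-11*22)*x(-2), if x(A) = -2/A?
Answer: -242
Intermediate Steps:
(-11*22)*x(-2) = (-11*22)*(-2/(-2)) = -(-484)*(-1)/2 = -242*1 = -242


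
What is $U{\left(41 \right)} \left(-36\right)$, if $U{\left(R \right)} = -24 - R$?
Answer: $2340$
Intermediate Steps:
$U{\left(41 \right)} \left(-36\right) = \left(-24 - 41\right) \left(-36\right) = \left(-65\right) \left(-36\right) = 2340$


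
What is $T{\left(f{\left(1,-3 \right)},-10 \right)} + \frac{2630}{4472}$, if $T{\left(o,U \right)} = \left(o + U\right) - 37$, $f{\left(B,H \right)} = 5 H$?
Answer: $- \frac{137317}{2236} \approx -61.412$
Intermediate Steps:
$T{\left(o,U \right)} = -37 + U + o$ ($T{\left(o,U \right)} = \left(U + o\right) - 37 = -37 + U + o$)
$T{\left(f{\left(1,-3 \right)},-10 \right)} + \frac{2630}{4472} = \left(-37 - 10 + 5 \left(-3\right)\right) + \frac{2630}{4472} = \left(-37 - 10 - 15\right) + 2630 \cdot \frac{1}{4472} = -62 + \frac{1315}{2236} = - \frac{137317}{2236}$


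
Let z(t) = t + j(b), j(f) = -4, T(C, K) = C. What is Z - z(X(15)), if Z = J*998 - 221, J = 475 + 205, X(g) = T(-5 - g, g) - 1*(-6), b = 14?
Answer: 678437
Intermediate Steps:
X(g) = 1 - g (X(g) = (-5 - g) - 1*(-6) = (-5 - g) + 6 = 1 - g)
J = 680
Z = 678419 (Z = 680*998 - 221 = 678640 - 221 = 678419)
z(t) = -4 + t (z(t) = t - 4 = -4 + t)
Z - z(X(15)) = 678419 - (-4 + (1 - 1*15)) = 678419 - (-4 + (1 - 15)) = 678419 - (-4 - 14) = 678419 - 1*(-18) = 678419 + 18 = 678437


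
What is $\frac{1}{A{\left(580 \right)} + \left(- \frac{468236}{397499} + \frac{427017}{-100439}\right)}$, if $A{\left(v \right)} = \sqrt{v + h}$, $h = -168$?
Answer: $\frac{23973219475043329987}{1688981403707144504403} + \frac{8830791578550587522 \sqrt{103}}{1688981403707144504403} \approx 0.067257$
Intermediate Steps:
$A{\left(v \right)} = \sqrt{-168 + v}$ ($A{\left(v \right)} = \sqrt{v - 168} = \sqrt{-168 + v}$)
$\frac{1}{A{\left(580 \right)} + \left(- \frac{468236}{397499} + \frac{427017}{-100439}\right)} = \frac{1}{\sqrt{-168 + 580} + \left(- \frac{468236}{397499} + \frac{427017}{-100439}\right)} = \frac{1}{\sqrt{412} + \left(\left(-468236\right) \frac{1}{397499} + 427017 \left(- \frac{1}{100439}\right)\right)} = \frac{1}{2 \sqrt{103} - \frac{11408841373}{2101284319}} = \frac{1}{- \frac{11408841373}{2101284319} + 2 \sqrt{103}}$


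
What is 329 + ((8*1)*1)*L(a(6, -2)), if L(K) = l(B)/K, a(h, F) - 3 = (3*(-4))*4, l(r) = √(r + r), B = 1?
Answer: 329 - 8*√2/45 ≈ 328.75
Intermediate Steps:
l(r) = √2*√r (l(r) = √(2*r) = √2*√r)
a(h, F) = -45 (a(h, F) = 3 + (3*(-4))*4 = 3 - 12*4 = 3 - 48 = -45)
L(K) = √2/K (L(K) = (√2*√1)/K = (√2*1)/K = √2/K)
329 + ((8*1)*1)*L(a(6, -2)) = 329 + ((8*1)*1)*(√2/(-45)) = 329 + (8*1)*(√2*(-1/45)) = 329 + 8*(-√2/45) = 329 - 8*√2/45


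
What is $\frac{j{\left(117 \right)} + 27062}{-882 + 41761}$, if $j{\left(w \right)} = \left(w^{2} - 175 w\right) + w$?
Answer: $\frac{20393}{40879} \approx 0.49886$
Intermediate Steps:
$j{\left(w \right)} = w^{2} - 174 w$
$\frac{j{\left(117 \right)} + 27062}{-882 + 41761} = \frac{117 \left(-174 + 117\right) + 27062}{-882 + 41761} = \frac{117 \left(-57\right) + 27062}{40879} = \left(-6669 + 27062\right) \frac{1}{40879} = 20393 \cdot \frac{1}{40879} = \frac{20393}{40879}$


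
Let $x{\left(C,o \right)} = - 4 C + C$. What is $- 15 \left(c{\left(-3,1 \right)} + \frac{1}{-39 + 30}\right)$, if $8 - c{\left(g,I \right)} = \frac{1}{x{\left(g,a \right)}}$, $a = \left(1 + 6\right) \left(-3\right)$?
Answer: $- \frac{350}{3} \approx -116.67$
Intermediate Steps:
$a = -21$ ($a = 7 \left(-3\right) = -21$)
$x{\left(C,o \right)} = - 3 C$
$c{\left(g,I \right)} = 8 + \frac{1}{3 g}$ ($c{\left(g,I \right)} = 8 - \frac{1}{\left(-3\right) g} = 8 - - \frac{1}{3 g} = 8 + \frac{1}{3 g}$)
$- 15 \left(c{\left(-3,1 \right)} + \frac{1}{-39 + 30}\right) = - 15 \left(\left(8 + \frac{1}{3 \left(-3\right)}\right) + \frac{1}{-39 + 30}\right) = - 15 \left(\left(8 + \frac{1}{3} \left(- \frac{1}{3}\right)\right) + \frac{1}{-9}\right) = - 15 \left(\left(8 - \frac{1}{9}\right) - \frac{1}{9}\right) = - 15 \left(\frac{71}{9} - \frac{1}{9}\right) = \left(-15\right) \frac{70}{9} = - \frac{350}{3}$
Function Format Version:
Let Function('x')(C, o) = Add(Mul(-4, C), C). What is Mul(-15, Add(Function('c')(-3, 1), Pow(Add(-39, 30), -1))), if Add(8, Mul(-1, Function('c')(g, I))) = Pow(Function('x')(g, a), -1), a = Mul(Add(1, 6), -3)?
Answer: Rational(-350, 3) ≈ -116.67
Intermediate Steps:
a = -21 (a = Mul(7, -3) = -21)
Function('x')(C, o) = Mul(-3, C)
Function('c')(g, I) = Add(8, Mul(Rational(1, 3), Pow(g, -1))) (Function('c')(g, I) = Add(8, Mul(-1, Pow(Mul(-3, g), -1))) = Add(8, Mul(-1, Mul(Rational(-1, 3), Pow(g, -1)))) = Add(8, Mul(Rational(1, 3), Pow(g, -1))))
Mul(-15, Add(Function('c')(-3, 1), Pow(Add(-39, 30), -1))) = Mul(-15, Add(Add(8, Mul(Rational(1, 3), Pow(-3, -1))), Pow(Add(-39, 30), -1))) = Mul(-15, Add(Add(8, Mul(Rational(1, 3), Rational(-1, 3))), Pow(-9, -1))) = Mul(-15, Add(Add(8, Rational(-1, 9)), Rational(-1, 9))) = Mul(-15, Add(Rational(71, 9), Rational(-1, 9))) = Mul(-15, Rational(70, 9)) = Rational(-350, 3)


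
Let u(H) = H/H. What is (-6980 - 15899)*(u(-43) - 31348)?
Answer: 717188013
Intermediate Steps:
u(H) = 1
(-6980 - 15899)*(u(-43) - 31348) = (-6980 - 15899)*(1 - 31348) = -22879*(-31347) = 717188013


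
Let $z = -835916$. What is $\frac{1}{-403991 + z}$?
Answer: $- \frac{1}{1239907} \approx -8.0651 \cdot 10^{-7}$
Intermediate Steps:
$\frac{1}{-403991 + z} = \frac{1}{-403991 - 835916} = \frac{1}{-1239907} = - \frac{1}{1239907}$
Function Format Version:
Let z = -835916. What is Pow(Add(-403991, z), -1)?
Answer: Rational(-1, 1239907) ≈ -8.0651e-7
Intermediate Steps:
Pow(Add(-403991, z), -1) = Pow(Add(-403991, -835916), -1) = Pow(-1239907, -1) = Rational(-1, 1239907)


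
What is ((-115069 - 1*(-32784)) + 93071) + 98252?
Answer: 109038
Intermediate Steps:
((-115069 - 1*(-32784)) + 93071) + 98252 = ((-115069 + 32784) + 93071) + 98252 = (-82285 + 93071) + 98252 = 10786 + 98252 = 109038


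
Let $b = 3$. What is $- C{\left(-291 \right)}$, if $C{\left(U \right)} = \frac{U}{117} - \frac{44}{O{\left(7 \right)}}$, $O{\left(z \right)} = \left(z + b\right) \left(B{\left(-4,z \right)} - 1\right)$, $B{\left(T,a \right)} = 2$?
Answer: $\frac{1343}{195} \approx 6.8872$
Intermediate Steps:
$O{\left(z \right)} = 3 + z$ ($O{\left(z \right)} = \left(z + 3\right) \left(2 - 1\right) = \left(3 + z\right) 1 = 3 + z$)
$C{\left(U \right)} = - \frac{22}{5} + \frac{U}{117}$ ($C{\left(U \right)} = \frac{U}{117} - \frac{44}{3 + 7} = U \frac{1}{117} - \frac{44}{10} = \frac{U}{117} - \frac{22}{5} = - \frac{22}{5} + \frac{U}{117}$)
$- C{\left(-291 \right)} = - (- \frac{22}{5} + \frac{1}{117} \left(-291\right)) = - (- \frac{22}{5} - \frac{97}{39}) = \left(-1\right) \left(- \frac{1343}{195}\right) = \frac{1343}{195}$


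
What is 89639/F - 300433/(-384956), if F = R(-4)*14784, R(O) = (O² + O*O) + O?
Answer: 3610725275/3621666048 ≈ 0.99698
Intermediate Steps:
R(O) = O + 2*O² (R(O) = (O² + O²) + O = 2*O² + O = O + 2*O²)
F = 413952 (F = -4*(1 + 2*(-4))*14784 = -4*(1 - 8)*14784 = -4*(-7)*14784 = 28*14784 = 413952)
89639/F - 300433/(-384956) = 89639/413952 - 300433/(-384956) = 89639*(1/413952) - 300433*(-1/384956) = 8149/37632 + 300433/384956 = 3610725275/3621666048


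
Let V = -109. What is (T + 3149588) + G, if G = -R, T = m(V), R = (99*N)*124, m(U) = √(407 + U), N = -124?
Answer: 4671812 + √298 ≈ 4.6718e+6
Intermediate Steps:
R = -1522224 (R = (99*(-124))*124 = -12276*124 = -1522224)
T = √298 (T = √(407 - 109) = √298 ≈ 17.263)
G = 1522224 (G = -1*(-1522224) = 1522224)
(T + 3149588) + G = (√298 + 3149588) + 1522224 = (3149588 + √298) + 1522224 = 4671812 + √298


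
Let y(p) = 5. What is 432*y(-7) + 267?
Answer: 2427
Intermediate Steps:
432*y(-7) + 267 = 432*5 + 267 = 2160 + 267 = 2427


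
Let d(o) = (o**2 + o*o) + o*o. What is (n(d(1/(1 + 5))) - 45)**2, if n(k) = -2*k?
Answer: 73441/36 ≈ 2040.0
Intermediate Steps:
d(o) = 3*o**2 (d(o) = (o**2 + o**2) + o**2 = 2*o**2 + o**2 = 3*o**2)
(n(d(1/(1 + 5))) - 45)**2 = (-6*(1/(1 + 5))**2 - 45)**2 = (-6*(1/6)**2 - 45)**2 = (-6/36 - 45)**2 = (-2*1/12 - 45)**2 = (-1/6 - 45)**2 = (-271/6)**2 = 73441/36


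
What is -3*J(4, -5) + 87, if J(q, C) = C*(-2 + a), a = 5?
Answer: 132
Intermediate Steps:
J(q, C) = 3*C (J(q, C) = C*(-2 + 5) = C*3 = 3*C)
-3*J(4, -5) + 87 = -9*(-5) + 87 = -3*(-15) + 87 = 45 + 87 = 132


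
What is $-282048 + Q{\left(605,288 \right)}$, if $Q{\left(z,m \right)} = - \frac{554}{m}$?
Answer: $- \frac{40615189}{144} \approx -2.8205 \cdot 10^{5}$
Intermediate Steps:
$-282048 + Q{\left(605,288 \right)} = -282048 - \frac{554}{288} = -282048 - \frac{277}{144} = - \frac{40615189}{144}$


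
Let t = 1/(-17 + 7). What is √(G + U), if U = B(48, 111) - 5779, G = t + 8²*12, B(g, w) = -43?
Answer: I*√505410/10 ≈ 71.092*I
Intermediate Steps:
t = -⅒ (t = 1/(-10) = -⅒ ≈ -0.10000)
G = 7679/10 (G = -⅒ + 8²*12 = -⅒ + 64*12 = -⅒ + 768 = 7679/10 ≈ 767.90)
U = -5822 (U = -43 - 5779 = -5822)
√(G + U) = √(7679/10 - 5822) = √(-50541/10) = I*√505410/10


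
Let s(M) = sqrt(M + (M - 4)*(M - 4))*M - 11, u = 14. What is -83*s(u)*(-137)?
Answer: -125081 + 159194*sqrt(114) ≈ 1.5746e+6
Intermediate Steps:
s(M) = -11 + M*sqrt(M + (-4 + M)**2) (s(M) = sqrt(M + (-4 + M)*(-4 + M))*M - 11 = sqrt(M + (-4 + M)**2)*M - 11 = M*sqrt(M + (-4 + M)**2) - 11 = -11 + M*sqrt(M + (-4 + M)**2))
-83*s(u)*(-137) = -83*(-11 + 14*sqrt(14 + (-4 + 14)**2))*(-137) = -83*(-11 + 14*sqrt(14 + 10**2))*(-137) = -83*(-11 + 14*sqrt(14 + 100))*(-137) = -83*(-11 + 14*sqrt(114))*(-137) = (913 - 1162*sqrt(114))*(-137) = -125081 + 159194*sqrt(114)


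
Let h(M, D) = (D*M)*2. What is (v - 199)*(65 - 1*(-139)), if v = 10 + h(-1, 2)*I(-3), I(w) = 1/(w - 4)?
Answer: -269076/7 ≈ -38439.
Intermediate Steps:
h(M, D) = 2*D*M
I(w) = 1/(-4 + w)
v = 74/7 (v = 10 + (2*2*(-1))/(-4 - 3) = 10 - 4/(-7) = 10 - 4*(-1/7) = 10 + 4/7 = 74/7 ≈ 10.571)
(v - 199)*(65 - 1*(-139)) = (74/7 - 199)*(65 - 1*(-139)) = -1319*(65 + 139)/7 = -1319/7*204 = -269076/7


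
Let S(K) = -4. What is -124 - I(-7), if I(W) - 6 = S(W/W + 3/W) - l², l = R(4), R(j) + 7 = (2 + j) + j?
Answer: -117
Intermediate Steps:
R(j) = -5 + 2*j (R(j) = -7 + ((2 + j) + j) = -7 + (2 + 2*j) = -5 + 2*j)
l = 3 (l = -5 + 2*4 = -5 + 8 = 3)
I(W) = -7 (I(W) = 6 + (-4 - 1*3²) = 6 + (-4 - 1*9) = 6 + (-4 - 9) = 6 - 13 = -7)
-124 - I(-7) = -124 - 1*(-7) = -124 + 7 = -117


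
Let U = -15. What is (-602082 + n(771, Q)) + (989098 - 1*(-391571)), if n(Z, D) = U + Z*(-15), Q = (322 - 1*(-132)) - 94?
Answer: 767007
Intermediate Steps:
Q = 360 (Q = (322 + 132) - 94 = 454 - 94 = 360)
n(Z, D) = -15 - 15*Z (n(Z, D) = -15 + Z*(-15) = -15 - 15*Z)
(-602082 + n(771, Q)) + (989098 - 1*(-391571)) = (-602082 + (-15 - 15*771)) + (989098 - 1*(-391571)) = (-602082 + (-15 - 11565)) + (989098 + 391571) = (-602082 - 11580) + 1380669 = -613662 + 1380669 = 767007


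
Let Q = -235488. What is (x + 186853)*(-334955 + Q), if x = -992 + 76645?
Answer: -149744710158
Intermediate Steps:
x = 75653
(x + 186853)*(-334955 + Q) = (75653 + 186853)*(-334955 - 235488) = 262506*(-570443) = -149744710158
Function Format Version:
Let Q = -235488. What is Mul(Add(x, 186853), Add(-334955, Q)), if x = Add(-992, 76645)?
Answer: -149744710158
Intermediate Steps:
x = 75653
Mul(Add(x, 186853), Add(-334955, Q)) = Mul(Add(75653, 186853), Add(-334955, -235488)) = Mul(262506, -570443) = -149744710158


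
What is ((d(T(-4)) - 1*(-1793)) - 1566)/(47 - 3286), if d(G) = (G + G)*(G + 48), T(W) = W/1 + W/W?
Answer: 43/3239 ≈ 0.013276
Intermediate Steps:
T(W) = 1 + W (T(W) = W*1 + 1 = W + 1 = 1 + W)
d(G) = 2*G*(48 + G) (d(G) = (2*G)*(48 + G) = 2*G*(48 + G))
((d(T(-4)) - 1*(-1793)) - 1566)/(47 - 3286) = ((2*(1 - 4)*(48 + (1 - 4)) - 1*(-1793)) - 1566)/(47 - 3286) = ((2*(-3)*(48 - 3) + 1793) - 1566)/(-3239) = ((2*(-3)*45 + 1793) - 1566)*(-1/3239) = ((-270 + 1793) - 1566)*(-1/3239) = (1523 - 1566)*(-1/3239) = -43*(-1/3239) = 43/3239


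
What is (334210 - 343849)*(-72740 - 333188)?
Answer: 3912739992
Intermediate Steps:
(334210 - 343849)*(-72740 - 333188) = -9639*(-405928) = 3912739992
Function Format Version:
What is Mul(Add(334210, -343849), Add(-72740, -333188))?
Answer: 3912739992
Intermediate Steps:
Mul(Add(334210, -343849), Add(-72740, -333188)) = Mul(-9639, -405928) = 3912739992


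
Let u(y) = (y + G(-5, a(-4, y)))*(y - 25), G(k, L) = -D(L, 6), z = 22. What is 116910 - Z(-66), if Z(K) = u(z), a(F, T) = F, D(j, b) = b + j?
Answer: 116970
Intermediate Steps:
G(k, L) = -6 - L (G(k, L) = -(6 + L) = -6 - L)
u(y) = (-25 + y)*(-2 + y) (u(y) = (y + (-6 - 1*(-4)))*(y - 25) = (y + (-6 + 4))*(-25 + y) = (y - 2)*(-25 + y) = (-2 + y)*(-25 + y) = (-25 + y)*(-2 + y))
Z(K) = -60 (Z(K) = 50 + 22² - 27*22 = 50 + 484 - 594 = -60)
116910 - Z(-66) = 116910 - 1*(-60) = 116910 + 60 = 116970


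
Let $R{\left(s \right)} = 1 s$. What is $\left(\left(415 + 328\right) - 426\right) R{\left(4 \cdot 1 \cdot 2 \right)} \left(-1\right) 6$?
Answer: $-15216$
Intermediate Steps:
$R{\left(s \right)} = s$
$\left(\left(415 + 328\right) - 426\right) R{\left(4 \cdot 1 \cdot 2 \right)} \left(-1\right) 6 = \left(\left(415 + 328\right) - 426\right) 4 \cdot 1 \cdot 2 \left(-1\right) 6 = \left(743 - 426\right) 4 \cdot 2 \left(-1\right) 6 = 317 \cdot 8 \left(-1\right) 6 = 317 \left(\left(-8\right) 6\right) = 317 \left(-48\right) = -15216$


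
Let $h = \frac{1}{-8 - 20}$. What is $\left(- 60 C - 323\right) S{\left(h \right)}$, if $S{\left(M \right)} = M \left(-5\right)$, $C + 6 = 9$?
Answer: $- \frac{2515}{28} \approx -89.821$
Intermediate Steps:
$C = 3$ ($C = -6 + 9 = 3$)
$h = - \frac{1}{28}$ ($h = \frac{1}{-28} = - \frac{1}{28} \approx -0.035714$)
$S{\left(M \right)} = - 5 M$
$\left(- 60 C - 323\right) S{\left(h \right)} = \left(\left(-60\right) 3 - 323\right) \left(\left(-5\right) \left(- \frac{1}{28}\right)\right) = \left(-180 - 323\right) \frac{5}{28} = \left(-503\right) \frac{5}{28} = - \frac{2515}{28}$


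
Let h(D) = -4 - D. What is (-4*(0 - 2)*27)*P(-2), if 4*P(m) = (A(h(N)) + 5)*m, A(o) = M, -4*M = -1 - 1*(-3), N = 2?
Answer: -486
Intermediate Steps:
M = -½ (M = -(-1 - 1*(-3))/4 = -(-1 + 3)/4 = -¼*2 = -½ ≈ -0.50000)
A(o) = -½
P(m) = 9*m/8 (P(m) = ((-½ + 5)*m)/4 = (9*m/2)/4 = 9*m/8)
(-4*(0 - 2)*27)*P(-2) = (-4*(0 - 2)*27)*((9/8)*(-2)) = (-4*(-2)*27)*(-9/4) = (8*27)*(-9/4) = 216*(-9/4) = -486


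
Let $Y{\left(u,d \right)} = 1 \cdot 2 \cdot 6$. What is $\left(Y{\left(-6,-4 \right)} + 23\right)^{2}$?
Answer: $1225$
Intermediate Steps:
$Y{\left(u,d \right)} = 12$ ($Y{\left(u,d \right)} = 2 \cdot 6 = 12$)
$\left(Y{\left(-6,-4 \right)} + 23\right)^{2} = \left(12 + 23\right)^{2} = 35^{2} = 1225$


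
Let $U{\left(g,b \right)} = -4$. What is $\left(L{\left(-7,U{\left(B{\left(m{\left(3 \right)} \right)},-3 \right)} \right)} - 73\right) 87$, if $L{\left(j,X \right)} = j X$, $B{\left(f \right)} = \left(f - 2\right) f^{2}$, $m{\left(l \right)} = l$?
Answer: $-3915$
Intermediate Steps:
$B{\left(f \right)} = f^{2} \left(-2 + f\right)$ ($B{\left(f \right)} = \left(-2 + f\right) f^{2} = f^{2} \left(-2 + f\right)$)
$L{\left(j,X \right)} = X j$
$\left(L{\left(-7,U{\left(B{\left(m{\left(3 \right)} \right)},-3 \right)} \right)} - 73\right) 87 = \left(\left(-4\right) \left(-7\right) - 73\right) 87 = \left(28 - 73\right) 87 = \left(-45\right) 87 = -3915$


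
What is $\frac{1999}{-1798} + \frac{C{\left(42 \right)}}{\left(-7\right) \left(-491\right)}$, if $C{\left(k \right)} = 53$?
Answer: $- \frac{6775269}{6179726} \approx -1.0964$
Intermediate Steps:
$\frac{1999}{-1798} + \frac{C{\left(42 \right)}}{\left(-7\right) \left(-491\right)} = \frac{1999}{-1798} + \frac{53}{\left(-7\right) \left(-491\right)} = 1999 \left(- \frac{1}{1798}\right) + \frac{53}{3437} = - \frac{1999}{1798} + 53 \cdot \frac{1}{3437} = - \frac{1999}{1798} + \frac{53}{3437} = - \frac{6775269}{6179726}$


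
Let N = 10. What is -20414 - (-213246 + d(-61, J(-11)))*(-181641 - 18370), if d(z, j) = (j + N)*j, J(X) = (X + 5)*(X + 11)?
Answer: -42651566120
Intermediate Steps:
J(X) = (5 + X)*(11 + X)
d(z, j) = j*(10 + j) (d(z, j) = (j + 10)*j = (10 + j)*j = j*(10 + j))
-20414 - (-213246 + d(-61, J(-11)))*(-181641 - 18370) = -20414 - (-213246 + (55 + (-11)**2 + 16*(-11))*(10 + (55 + (-11)**2 + 16*(-11))))*(-181641 - 18370) = -20414 - (-213246 + (55 + 121 - 176)*(10 + (55 + 121 - 176)))*(-200011) = -20414 - (-213246 + 0*(10 + 0))*(-200011) = -20414 - (-213246 + 0*10)*(-200011) = -20414 - (-213246 + 0)*(-200011) = -20414 - (-213246)*(-200011) = -20414 - 1*42651545706 = -20414 - 42651545706 = -42651566120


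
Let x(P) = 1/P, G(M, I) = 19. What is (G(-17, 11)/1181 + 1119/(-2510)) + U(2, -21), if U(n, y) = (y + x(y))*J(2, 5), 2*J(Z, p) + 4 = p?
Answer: -681863339/62250510 ≈ -10.954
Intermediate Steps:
J(Z, p) = -2 + p/2
U(n, y) = y/2 + 1/(2*y) (U(n, y) = (y + 1/y)*(-2 + (½)*5) = (y + 1/y)*(-2 + 5/2) = (y + 1/y)*(½) = y/2 + 1/(2*y))
(G(-17, 11)/1181 + 1119/(-2510)) + U(2, -21) = (19/1181 + 1119/(-2510)) + (½)*(1 + (-21)²)/(-21) = (19*(1/1181) + 1119*(-1/2510)) + (½)*(-1/21)*(1 + 441) = (19/1181 - 1119/2510) + (½)*(-1/21)*442 = -1273849/2964310 - 221/21 = -681863339/62250510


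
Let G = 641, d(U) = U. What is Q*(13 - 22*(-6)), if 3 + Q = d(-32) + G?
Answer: 87870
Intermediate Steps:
Q = 606 (Q = -3 + (-32 + 641) = -3 + 609 = 606)
Q*(13 - 22*(-6)) = 606*(13 - 22*(-6)) = 606*(13 + 132) = 606*145 = 87870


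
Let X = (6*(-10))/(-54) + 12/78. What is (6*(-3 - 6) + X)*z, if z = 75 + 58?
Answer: -820610/117 ≈ -7013.8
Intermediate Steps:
z = 133
X = 148/117 (X = -60*(-1/54) + 12*(1/78) = 10/9 + 2/13 = 148/117 ≈ 1.2650)
(6*(-3 - 6) + X)*z = (6*(-3 - 6) + 148/117)*133 = (6*(-9) + 148/117)*133 = (-54 + 148/117)*133 = -6170/117*133 = -820610/117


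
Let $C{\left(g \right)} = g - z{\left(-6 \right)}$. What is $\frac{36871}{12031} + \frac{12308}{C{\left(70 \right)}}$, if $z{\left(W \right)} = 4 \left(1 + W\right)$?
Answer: $\frac{75697969}{541395} \approx 139.82$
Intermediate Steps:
$z{\left(W \right)} = 4 + 4 W$
$C{\left(g \right)} = 20 + g$ ($C{\left(g \right)} = g - \left(4 + 4 \left(-6\right)\right) = g - \left(4 - 24\right) = g - -20 = g + 20 = 20 + g$)
$\frac{36871}{12031} + \frac{12308}{C{\left(70 \right)}} = \frac{36871}{12031} + \frac{12308}{20 + 70} = 36871 \cdot \frac{1}{12031} + \frac{12308}{90} = \frac{36871}{12031} + 12308 \cdot \frac{1}{90} = \frac{36871}{12031} + \frac{6154}{45} = \frac{75697969}{541395}$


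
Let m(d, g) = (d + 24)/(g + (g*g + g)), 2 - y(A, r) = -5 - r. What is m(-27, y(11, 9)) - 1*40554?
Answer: -3893185/96 ≈ -40554.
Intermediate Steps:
y(A, r) = 7 + r (y(A, r) = 2 - (-5 - r) = 2 + (5 + r) = 7 + r)
m(d, g) = (24 + d)/(g² + 2*g) (m(d, g) = (24 + d)/(g + (g² + g)) = (24 + d)/(g + (g + g²)) = (24 + d)/(g² + 2*g))
m(-27, y(11, 9)) - 1*40554 = (24 - 27)/((7 + 9)*(2 + (7 + 9))) - 1*40554 = -3/(16*(2 + 16)) - 40554 = (1/16)*(-3)/18 - 40554 = (1/16)*(1/18)*(-3) - 40554 = -1/96 - 40554 = -3893185/96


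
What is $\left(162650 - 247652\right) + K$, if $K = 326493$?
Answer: $241491$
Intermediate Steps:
$\left(162650 - 247652\right) + K = \left(162650 - 247652\right) + 326493 = -85002 + 326493 = 241491$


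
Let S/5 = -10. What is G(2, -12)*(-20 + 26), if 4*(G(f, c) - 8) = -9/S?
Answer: 4827/100 ≈ 48.270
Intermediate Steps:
S = -50 (S = 5*(-10) = -50)
G(f, c) = 1609/200 (G(f, c) = 8 + (-9/(-50))/4 = 8 + (-9*(-1/50))/4 = 8 + (¼)*(9/50) = 8 + 9/200 = 1609/200)
G(2, -12)*(-20 + 26) = 1609*(-20 + 26)/200 = (1609/200)*6 = 4827/100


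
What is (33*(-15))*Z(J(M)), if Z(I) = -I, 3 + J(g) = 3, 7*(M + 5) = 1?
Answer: 0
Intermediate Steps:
M = -34/7 (M = -5 + (⅐)*1 = -5 + ⅐ = -34/7 ≈ -4.8571)
J(g) = 0 (J(g) = -3 + 3 = 0)
(33*(-15))*Z(J(M)) = (33*(-15))*(-1*0) = -495*0 = 0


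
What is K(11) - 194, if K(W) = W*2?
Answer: -172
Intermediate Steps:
K(W) = 2*W
K(11) - 194 = 2*11 - 194 = 22 - 194 = -172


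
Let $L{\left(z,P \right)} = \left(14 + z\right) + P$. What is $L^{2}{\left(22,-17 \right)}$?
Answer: $361$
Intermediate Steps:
$L{\left(z,P \right)} = 14 + P + z$
$L^{2}{\left(22,-17 \right)} = \left(14 - 17 + 22\right)^{2} = 19^{2} = 361$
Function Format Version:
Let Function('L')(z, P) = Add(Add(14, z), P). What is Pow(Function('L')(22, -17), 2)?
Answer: 361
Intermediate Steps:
Function('L')(z, P) = Add(14, P, z)
Pow(Function('L')(22, -17), 2) = Pow(Add(14, -17, 22), 2) = Pow(19, 2) = 361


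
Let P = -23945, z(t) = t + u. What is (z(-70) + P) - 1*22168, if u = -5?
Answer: -46188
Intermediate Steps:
z(t) = -5 + t (z(t) = t - 5 = -5 + t)
(z(-70) + P) - 1*22168 = ((-5 - 70) - 23945) - 1*22168 = (-75 - 23945) - 22168 = -24020 - 22168 = -46188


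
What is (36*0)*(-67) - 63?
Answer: -63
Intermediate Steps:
(36*0)*(-67) - 63 = 0*(-67) - 63 = 0 - 63 = -63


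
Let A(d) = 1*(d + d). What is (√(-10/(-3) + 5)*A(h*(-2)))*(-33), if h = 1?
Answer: 220*√3 ≈ 381.05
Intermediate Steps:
A(d) = 2*d (A(d) = 1*(2*d) = 2*d)
(√(-10/(-3) + 5)*A(h*(-2)))*(-33) = (√(-10/(-3) + 5)*(2*(1*(-2))))*(-33) = (√(-10*(-⅓) + 5)*(2*(-2)))*(-33) = (√(10/3 + 5)*(-4))*(-33) = (√(25/3)*(-4))*(-33) = ((5*√3/3)*(-4))*(-33) = -20*√3/3*(-33) = 220*√3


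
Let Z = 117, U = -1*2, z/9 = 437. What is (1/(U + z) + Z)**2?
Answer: 211533765184/15452761 ≈ 13689.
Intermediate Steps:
z = 3933 (z = 9*437 = 3933)
U = -2
(1/(U + z) + Z)**2 = (1/(-2 + 3933) + 117)**2 = (1/3931 + 117)**2 = (459928/3931)**2 = 211533765184/15452761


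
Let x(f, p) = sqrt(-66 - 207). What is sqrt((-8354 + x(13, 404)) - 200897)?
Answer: sqrt(-209251 + I*sqrt(273)) ≈ 0.018 + 457.44*I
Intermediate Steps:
x(f, p) = I*sqrt(273) (x(f, p) = sqrt(-273) = I*sqrt(273))
sqrt((-8354 + x(13, 404)) - 200897) = sqrt((-8354 + I*sqrt(273)) - 200897) = sqrt(-209251 + I*sqrt(273))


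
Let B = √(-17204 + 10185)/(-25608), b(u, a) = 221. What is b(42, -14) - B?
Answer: 221 + I*√7019/25608 ≈ 221.0 + 0.0032716*I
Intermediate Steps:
B = -I*√7019/25608 (B = √(-7019)*(-1/25608) = (I*√7019)*(-1/25608) = -I*√7019/25608 ≈ -0.0032716*I)
b(42, -14) - B = 221 - (-1)*I*√7019/25608 = 221 + I*√7019/25608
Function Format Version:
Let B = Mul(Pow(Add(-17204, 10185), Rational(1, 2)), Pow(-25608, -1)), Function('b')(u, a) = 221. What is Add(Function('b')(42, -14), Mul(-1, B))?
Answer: Add(221, Mul(Rational(1, 25608), I, Pow(7019, Rational(1, 2)))) ≈ Add(221.00, Mul(0.0032716, I))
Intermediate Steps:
B = Mul(Rational(-1, 25608), I, Pow(7019, Rational(1, 2))) (B = Mul(Pow(-7019, Rational(1, 2)), Rational(-1, 25608)) = Mul(Mul(I, Pow(7019, Rational(1, 2))), Rational(-1, 25608)) = Mul(Rational(-1, 25608), I, Pow(7019, Rational(1, 2))) ≈ Mul(-0.0032716, I))
Add(Function('b')(42, -14), Mul(-1, B)) = Add(221, Mul(-1, Mul(Rational(-1, 25608), I, Pow(7019, Rational(1, 2))))) = Add(221, Mul(Rational(1, 25608), I, Pow(7019, Rational(1, 2))))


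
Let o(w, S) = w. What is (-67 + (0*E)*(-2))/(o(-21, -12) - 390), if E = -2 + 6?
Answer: 67/411 ≈ 0.16302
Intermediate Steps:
E = 4
(-67 + (0*E)*(-2))/(o(-21, -12) - 390) = (-67 + (0*4)*(-2))/(-21 - 390) = (-67 + 0*(-2))/(-411) = (-67 + 0)*(-1/411) = -67*(-1/411) = 67/411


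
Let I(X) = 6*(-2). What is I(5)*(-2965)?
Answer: 35580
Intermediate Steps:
I(X) = -12
I(5)*(-2965) = -12*(-2965) = 35580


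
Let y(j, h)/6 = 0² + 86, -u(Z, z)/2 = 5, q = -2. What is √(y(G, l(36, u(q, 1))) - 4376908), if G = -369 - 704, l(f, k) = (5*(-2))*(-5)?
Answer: 2*I*√1094098 ≈ 2092.0*I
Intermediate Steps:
u(Z, z) = -10 (u(Z, z) = -2*5 = -10)
l(f, k) = 50 (l(f, k) = -10*(-5) = 50)
G = -1073
y(j, h) = 516 (y(j, h) = 6*(0² + 86) = 6*(0 + 86) = 6*86 = 516)
√(y(G, l(36, u(q, 1))) - 4376908) = √(516 - 4376908) = √(-4376392) = 2*I*√1094098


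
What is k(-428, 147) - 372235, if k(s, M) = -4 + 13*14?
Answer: -372057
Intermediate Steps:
k(s, M) = 178 (k(s, M) = -4 + 182 = 178)
k(-428, 147) - 372235 = 178 - 372235 = -372057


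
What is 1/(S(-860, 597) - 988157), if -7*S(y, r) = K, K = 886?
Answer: -7/6917985 ≈ -1.0119e-6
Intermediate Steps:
S(y, r) = -886/7 (S(y, r) = -⅐*886 = -886/7)
1/(S(-860, 597) - 988157) = 1/(-886/7 - 988157) = 1/(-6917985/7) = -7/6917985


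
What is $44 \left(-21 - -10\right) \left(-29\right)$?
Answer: $14036$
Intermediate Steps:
$44 \left(-21 - -10\right) \left(-29\right) = 44 \left(-21 + 10\right) \left(-29\right) = 44 \left(-11\right) \left(-29\right) = \left(-484\right) \left(-29\right) = 14036$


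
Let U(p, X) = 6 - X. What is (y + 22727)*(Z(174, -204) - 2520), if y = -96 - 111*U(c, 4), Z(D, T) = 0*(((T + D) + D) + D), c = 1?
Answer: -56470680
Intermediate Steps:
Z(D, T) = 0 (Z(D, T) = 0*(((D + T) + D) + D) = 0*((T + 2*D) + D) = 0*(T + 3*D) = 0)
y = -318 (y = -96 - 111*(6 - 1*4) = -96 - 111*(6 - 4) = -96 - 111*2 = -96 - 222 = -318)
(y + 22727)*(Z(174, -204) - 2520) = (-318 + 22727)*(0 - 2520) = 22409*(-2520) = -56470680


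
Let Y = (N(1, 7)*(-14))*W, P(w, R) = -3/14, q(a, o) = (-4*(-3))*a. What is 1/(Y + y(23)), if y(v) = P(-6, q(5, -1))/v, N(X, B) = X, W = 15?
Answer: -322/67623 ≈ -0.0047617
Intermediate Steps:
q(a, o) = 12*a
P(w, R) = -3/14 (P(w, R) = -3*1/14 = -3/14)
Y = -210 (Y = (1*(-14))*15 = -14*15 = -210)
y(v) = -3/(14*v)
1/(Y + y(23)) = 1/(-210 - 3/14/23) = 1/(-210 - 3/14*1/23) = 1/(-210 - 3/322) = 1/(-67623/322) = -322/67623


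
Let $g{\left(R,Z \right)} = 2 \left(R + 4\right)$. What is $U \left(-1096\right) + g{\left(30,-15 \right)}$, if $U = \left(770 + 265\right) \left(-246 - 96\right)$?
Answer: $387951188$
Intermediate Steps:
$g{\left(R,Z \right)} = 8 + 2 R$ ($g{\left(R,Z \right)} = 2 \left(4 + R\right) = 8 + 2 R$)
$U = -353970$ ($U = 1035 \left(-342\right) = -353970$)
$U \left(-1096\right) + g{\left(30,-15 \right)} = \left(-353970\right) \left(-1096\right) + \left(8 + 2 \cdot 30\right) = 387951120 + \left(8 + 60\right) = 387951120 + 68 = 387951188$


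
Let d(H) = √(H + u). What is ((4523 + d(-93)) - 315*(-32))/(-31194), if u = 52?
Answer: -14603/31194 - I*√41/31194 ≈ -0.46813 - 0.00020527*I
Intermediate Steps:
d(H) = √(52 + H) (d(H) = √(H + 52) = √(52 + H))
((4523 + d(-93)) - 315*(-32))/(-31194) = ((4523 + √(52 - 93)) - 315*(-32))/(-31194) = ((4523 + √(-41)) + 10080)*(-1/31194) = ((4523 + I*√41) + 10080)*(-1/31194) = (14603 + I*√41)*(-1/31194) = -14603/31194 - I*√41/31194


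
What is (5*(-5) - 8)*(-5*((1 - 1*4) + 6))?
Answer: 495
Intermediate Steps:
(5*(-5) - 8)*(-5*((1 - 1*4) + 6)) = (-25 - 8)*(-5*((1 - 4) + 6)) = -(-165)*(-3 + 6) = -(-165)*3 = -33*(-15) = 495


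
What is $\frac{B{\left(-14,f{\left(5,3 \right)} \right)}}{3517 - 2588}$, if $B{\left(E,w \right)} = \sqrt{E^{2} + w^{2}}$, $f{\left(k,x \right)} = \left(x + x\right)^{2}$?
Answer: $\frac{2 \sqrt{373}}{929} \approx 0.041578$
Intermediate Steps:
$f{\left(k,x \right)} = 4 x^{2}$ ($f{\left(k,x \right)} = \left(2 x\right)^{2} = 4 x^{2}$)
$\frac{B{\left(-14,f{\left(5,3 \right)} \right)}}{3517 - 2588} = \frac{\sqrt{\left(-14\right)^{2} + \left(4 \cdot 3^{2}\right)^{2}}}{3517 - 2588} = \frac{\sqrt{196 + \left(4 \cdot 9\right)^{2}}}{3517 - 2588} = \frac{\sqrt{196 + 36^{2}}}{929} = \sqrt{196 + 1296} \cdot \frac{1}{929} = \sqrt{1492} \cdot \frac{1}{929} = 2 \sqrt{373} \cdot \frac{1}{929} = \frac{2 \sqrt{373}}{929}$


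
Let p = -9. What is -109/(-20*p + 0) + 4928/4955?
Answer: 69389/178380 ≈ 0.38900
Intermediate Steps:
-109/(-20*p + 0) + 4928/4955 = -109/(-20*(-9) + 0) + 4928/4955 = -109/(180 + 0) + 4928*(1/4955) = -109/180 + 4928/4955 = 69389/178380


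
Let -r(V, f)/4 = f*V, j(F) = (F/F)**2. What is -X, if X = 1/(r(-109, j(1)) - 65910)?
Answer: 1/65474 ≈ 1.5273e-5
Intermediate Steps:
j(F) = 1 (j(F) = 1**2 = 1)
r(V, f) = -4*V*f (r(V, f) = -4*f*V = -4*V*f)
X = -1/65474 (X = 1/(-4*(-109)*1 - 65910) = 1/(436 - 65910) = 1/(-65474) = -1/65474 ≈ -1.5273e-5)
-X = -1*(-1/65474) = 1/65474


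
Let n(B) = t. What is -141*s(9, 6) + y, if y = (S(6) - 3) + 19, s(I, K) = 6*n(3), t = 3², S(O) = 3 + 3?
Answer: -7592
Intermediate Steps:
S(O) = 6
t = 9
n(B) = 9
s(I, K) = 54 (s(I, K) = 6*9 = 54)
y = 22 (y = (6 - 3) + 19 = 3 + 19 = 22)
-141*s(9, 6) + y = -141*54 + 22 = -7614 + 22 = -7592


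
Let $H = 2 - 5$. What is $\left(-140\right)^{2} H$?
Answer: $-58800$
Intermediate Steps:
$H = -3$ ($H = 2 - 5 = -3$)
$\left(-140\right)^{2} H = \left(-140\right)^{2} \left(-3\right) = 19600 \left(-3\right) = -58800$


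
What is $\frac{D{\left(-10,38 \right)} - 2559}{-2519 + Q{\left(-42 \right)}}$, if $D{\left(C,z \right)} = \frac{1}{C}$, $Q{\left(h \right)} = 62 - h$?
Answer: $\frac{25591}{24150} \approx 1.0597$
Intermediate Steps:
$\frac{D{\left(-10,38 \right)} - 2559}{-2519 + Q{\left(-42 \right)}} = \frac{\frac{1}{-10} - 2559}{-2519 + \left(62 - -42\right)} = \frac{- \frac{1}{10} - 2559}{-2519 + \left(62 + 42\right)} = - \frac{25591}{10 \left(-2519 + 104\right)} = - \frac{25591}{10 \left(-2415\right)} = \left(- \frac{25591}{10}\right) \left(- \frac{1}{2415}\right) = \frac{25591}{24150}$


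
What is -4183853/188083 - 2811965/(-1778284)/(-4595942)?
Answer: -2630320876221215883/118244745623347448 ≈ -22.245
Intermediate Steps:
-4183853/188083 - 2811965/(-1778284)/(-4595942) = -4183853*1/188083 - 2811965*(-1/1778284)*(-1/4595942) = -4183853/188083 + (2811965/1778284)*(-1/4595942) = -4183853/188083 - 216305/628683855656 = -2630320876221215883/118244745623347448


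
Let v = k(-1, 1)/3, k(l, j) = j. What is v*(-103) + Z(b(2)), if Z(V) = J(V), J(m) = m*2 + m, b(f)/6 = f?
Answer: 5/3 ≈ 1.6667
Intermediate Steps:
b(f) = 6*f
J(m) = 3*m (J(m) = 2*m + m = 3*m)
Z(V) = 3*V
v = 1/3 ≈ 0.33333
v*(-103) + Z(b(2)) = (1/3)*(-103) + 3*(6*2) = -103/3 + 3*12 = -103/3 + 36 = 5/3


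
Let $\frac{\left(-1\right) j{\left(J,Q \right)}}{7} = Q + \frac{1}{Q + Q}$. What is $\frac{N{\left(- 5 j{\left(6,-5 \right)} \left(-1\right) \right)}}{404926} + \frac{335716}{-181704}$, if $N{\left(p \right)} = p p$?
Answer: $- \frac{65075319371}{36788336952} \approx -1.7689$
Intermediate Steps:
$j{\left(J,Q \right)} = - 7 Q - \frac{7}{2 Q}$ ($j{\left(J,Q \right)} = - 7 \left(Q + \frac{1}{Q + Q}\right) = - 7 \left(Q + \frac{1}{2 Q}\right) = - 7 Q - \frac{7}{2 Q}$)
$N{\left(p \right)} = p^{2}$
$\frac{N{\left(- 5 j{\left(6,-5 \right)} \left(-1\right) \right)}}{404926} + \frac{335716}{-181704} = \frac{\left(- 5 \left(\left(-7\right) \left(-5\right) - \frac{7}{2 \left(-5\right)}\right) \left(-1\right)\right)^{2}}{404926} + \frac{335716}{-181704} = \left(- 5 \left(35 - - \frac{7}{10}\right) \left(-1\right)\right)^{2} \cdot \frac{1}{404926} + 335716 \left(- \frac{1}{181704}\right) = \left(- 5 \left(35 + \frac{7}{10}\right) \left(-1\right)\right)^{2} \cdot \frac{1}{404926} - \frac{83929}{45426} = \left(\left(-5\right) \frac{357}{10} \left(-1\right)\right)^{2} \cdot \frac{1}{404926} - \frac{83929}{45426} = \left(\left(- \frac{357}{2}\right) \left(-1\right)\right)^{2} \cdot \frac{1}{404926} - \frac{83929}{45426} = \left(\frac{357}{2}\right)^{2} \cdot \frac{1}{404926} - \frac{83929}{45426} = \frac{127449}{4} \cdot \frac{1}{404926} - \frac{83929}{45426} = \frac{127449}{1619704} - \frac{83929}{45426} = - \frac{65075319371}{36788336952}$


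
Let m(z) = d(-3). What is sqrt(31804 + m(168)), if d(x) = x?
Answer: 7*sqrt(649) ≈ 178.33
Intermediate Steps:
m(z) = -3
sqrt(31804 + m(168)) = sqrt(31804 - 3) = sqrt(31801) = 7*sqrt(649)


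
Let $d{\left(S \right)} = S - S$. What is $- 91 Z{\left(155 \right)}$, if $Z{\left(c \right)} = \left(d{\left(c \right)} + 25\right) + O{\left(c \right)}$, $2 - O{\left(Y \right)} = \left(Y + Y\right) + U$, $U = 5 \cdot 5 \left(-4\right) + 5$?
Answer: $17108$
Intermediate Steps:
$U = -95$ ($U = 25 \left(-4\right) + 5 = -100 + 5 = -95$)
$d{\left(S \right)} = 0$
$O{\left(Y \right)} = 97 - 2 Y$ ($O{\left(Y \right)} = 2 - \left(\left(Y + Y\right) - 95\right) = 2 - \left(2 Y - 95\right) = 2 - \left(-95 + 2 Y\right) = 97 - 2 Y$)
$Z{\left(c \right)} = 122 - 2 c$ ($Z{\left(c \right)} = \left(0 + 25\right) - \left(-97 + 2 c\right) = 25 - \left(-97 + 2 c\right) = 122 - 2 c$)
$- 91 Z{\left(155 \right)} = - 91 \left(122 - 310\right) = \left(-91\right) \left(-188\right) = 17108$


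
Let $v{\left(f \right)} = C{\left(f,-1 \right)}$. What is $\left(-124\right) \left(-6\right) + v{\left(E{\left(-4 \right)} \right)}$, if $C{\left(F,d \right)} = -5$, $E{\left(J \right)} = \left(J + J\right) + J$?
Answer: $739$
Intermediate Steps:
$E{\left(J \right)} = 3 J$ ($E{\left(J \right)} = 2 J + J = 3 J$)
$v{\left(f \right)} = -5$
$\left(-124\right) \left(-6\right) + v{\left(E{\left(-4 \right)} \right)} = \left(-124\right) \left(-6\right) - 5 = 744 - 5 = 739$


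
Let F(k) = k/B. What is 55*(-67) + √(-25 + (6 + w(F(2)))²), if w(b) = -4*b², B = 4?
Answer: -3685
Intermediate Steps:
F(k) = k/4
55*(-67) + √(-25 + (6 + w(F(2)))²) = 55*(-67) + √(-25 + (6 - 4*((¼)*2)²)²) = -3685 + √(-25 + (6 - 4*(½)²)²) = -3685 + √(-25 + (6 - 4*¼)²) = -3685 + √(-25 + (6 - 1)²) = -3685 + √(-25 + 5²) = -3685 + √(-25 + 25) = -3685 + √0 = -3685 + 0 = -3685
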